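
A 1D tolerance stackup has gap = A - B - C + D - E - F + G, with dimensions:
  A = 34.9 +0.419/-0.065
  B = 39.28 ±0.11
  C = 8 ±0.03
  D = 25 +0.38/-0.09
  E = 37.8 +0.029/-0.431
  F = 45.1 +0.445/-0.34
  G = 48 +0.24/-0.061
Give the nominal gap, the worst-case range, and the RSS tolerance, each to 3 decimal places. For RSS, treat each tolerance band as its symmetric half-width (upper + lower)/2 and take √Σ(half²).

Stack each dimension's contribution:
  +A: nom +34.900 → Σnom=34.900; wc +0.419/-0.065 → slack +0.419/-0.065; half-tol=0.242, Σhalf²=0.058564
  -B: nom -39.280 → Σnom=-4.380; wc +0.110/-0.110 → slack +0.529/-0.175; half-tol=0.110, Σhalf²=0.070664
  -C: nom -8.000 → Σnom=-12.380; wc +0.030/-0.030 → slack +0.559/-0.205; half-tol=0.030, Σhalf²=0.071564
  +D: nom +25.000 → Σnom=12.620; wc +0.380/-0.090 → slack +0.939/-0.295; half-tol=0.235, Σhalf²=0.126789
  -E: nom -37.800 → Σnom=-25.180; wc +0.431/-0.029 → slack +1.370/-0.324; half-tol=0.230, Σhalf²=0.179689
  -F: nom -45.100 → Σnom=-70.280; wc +0.340/-0.445 → slack +1.710/-0.769; half-tol=0.393, Σhalf²=0.333745
  +G: nom +48.000 → Σnom=-22.280; wc +0.240/-0.061 → slack +1.950/-0.830; half-tol=0.150, Σhalf²=0.356395
Nominal = -22.280. Worst-case = [-22.280 - 0.830, -22.280 + 1.950] = [-23.110, -20.330]. RSS = √0.356395 = 0.597.

nominal=-22.280 wc=[-23.110,-20.330] rss=0.597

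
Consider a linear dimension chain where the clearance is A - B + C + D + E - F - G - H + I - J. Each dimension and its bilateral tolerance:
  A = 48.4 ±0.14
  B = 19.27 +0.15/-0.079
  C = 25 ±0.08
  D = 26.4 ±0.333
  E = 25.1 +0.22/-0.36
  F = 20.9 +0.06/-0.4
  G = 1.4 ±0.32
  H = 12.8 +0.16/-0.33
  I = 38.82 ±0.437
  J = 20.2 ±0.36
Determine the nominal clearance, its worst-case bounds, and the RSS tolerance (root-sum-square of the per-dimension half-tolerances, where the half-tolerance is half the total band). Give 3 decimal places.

nominal=89.150 wc=[86.750,91.849] rss=0.877

Stack each dimension's contribution:
  +A: nom +48.400 → Σnom=48.400; wc +0.140/-0.140 → slack +0.140/-0.140; half-tol=0.140, Σhalf²=0.019600
  -B: nom -19.270 → Σnom=29.130; wc +0.079/-0.150 → slack +0.219/-0.290; half-tol=0.114, Σhalf²=0.032710
  +C: nom +25.000 → Σnom=54.130; wc +0.080/-0.080 → slack +0.299/-0.370; half-tol=0.080, Σhalf²=0.039110
  +D: nom +26.400 → Σnom=80.530; wc +0.333/-0.333 → slack +0.632/-0.703; half-tol=0.333, Σhalf²=0.149999
  +E: nom +25.100 → Σnom=105.630; wc +0.220/-0.360 → slack +0.852/-1.063; half-tol=0.290, Σhalf²=0.234099
  -F: nom -20.900 → Σnom=84.730; wc +0.400/-0.060 → slack +1.252/-1.123; half-tol=0.230, Σhalf²=0.286999
  -G: nom -1.400 → Σnom=83.330; wc +0.320/-0.320 → slack +1.572/-1.443; half-tol=0.320, Σhalf²=0.389399
  -H: nom -12.800 → Σnom=70.530; wc +0.330/-0.160 → slack +1.902/-1.603; half-tol=0.245, Σhalf²=0.449424
  +I: nom +38.820 → Σnom=109.350; wc +0.437/-0.437 → slack +2.339/-2.040; half-tol=0.437, Σhalf²=0.640393
  -J: nom -20.200 → Σnom=89.150; wc +0.360/-0.360 → slack +2.699/-2.400; half-tol=0.360, Σhalf²=0.769993
Nominal = 89.150. Worst-case = [89.150 - 2.400, 89.150 + 2.699] = [86.750, 91.849]. RSS = √0.769993 = 0.877.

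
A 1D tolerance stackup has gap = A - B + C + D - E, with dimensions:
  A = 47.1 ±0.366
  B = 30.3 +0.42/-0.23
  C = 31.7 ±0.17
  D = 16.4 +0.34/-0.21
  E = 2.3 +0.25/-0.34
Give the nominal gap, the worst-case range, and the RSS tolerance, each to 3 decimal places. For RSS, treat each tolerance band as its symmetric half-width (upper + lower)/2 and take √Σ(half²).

Stack each dimension's contribution:
  +A: nom +47.100 → Σnom=47.100; wc +0.366/-0.366 → slack +0.366/-0.366; half-tol=0.366, Σhalf²=0.133956
  -B: nom -30.300 → Σnom=16.800; wc +0.230/-0.420 → slack +0.596/-0.786; half-tol=0.325, Σhalf²=0.239581
  +C: nom +31.700 → Σnom=48.500; wc +0.170/-0.170 → slack +0.766/-0.956; half-tol=0.170, Σhalf²=0.268481
  +D: nom +16.400 → Σnom=64.900; wc +0.340/-0.210 → slack +1.106/-1.166; half-tol=0.275, Σhalf²=0.344106
  -E: nom -2.300 → Σnom=62.600; wc +0.340/-0.250 → slack +1.446/-1.416; half-tol=0.295, Σhalf²=0.431131
Nominal = 62.600. Worst-case = [62.600 - 1.416, 62.600 + 1.446] = [61.184, 64.046]. RSS = √0.431131 = 0.657.

nominal=62.600 wc=[61.184,64.046] rss=0.657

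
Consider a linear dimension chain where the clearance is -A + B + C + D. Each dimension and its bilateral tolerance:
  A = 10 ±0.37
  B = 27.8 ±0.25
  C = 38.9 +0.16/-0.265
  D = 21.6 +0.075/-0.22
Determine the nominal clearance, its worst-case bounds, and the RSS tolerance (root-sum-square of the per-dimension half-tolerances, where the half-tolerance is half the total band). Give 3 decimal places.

nominal=78.300 wc=[77.195,79.155] rss=0.516

Stack each dimension's contribution:
  -A: nom -10.000 → Σnom=-10.000; wc +0.370/-0.370 → slack +0.370/-0.370; half-tol=0.370, Σhalf²=0.136900
  +B: nom +27.800 → Σnom=17.800; wc +0.250/-0.250 → slack +0.620/-0.620; half-tol=0.250, Σhalf²=0.199400
  +C: nom +38.900 → Σnom=56.700; wc +0.160/-0.265 → slack +0.780/-0.885; half-tol=0.213, Σhalf²=0.244556
  +D: nom +21.600 → Σnom=78.300; wc +0.075/-0.220 → slack +0.855/-1.105; half-tol=0.147, Σhalf²=0.266313
Nominal = 78.300. Worst-case = [78.300 - 1.105, 78.300 + 0.855] = [77.195, 79.155]. RSS = √0.266313 = 0.516.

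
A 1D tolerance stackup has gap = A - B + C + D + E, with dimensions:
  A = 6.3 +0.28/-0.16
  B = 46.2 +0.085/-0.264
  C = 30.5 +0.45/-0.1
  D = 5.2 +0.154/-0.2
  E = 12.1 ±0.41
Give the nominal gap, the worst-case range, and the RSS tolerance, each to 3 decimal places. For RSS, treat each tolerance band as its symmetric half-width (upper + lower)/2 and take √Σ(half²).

nominal=7.900 wc=[6.945,9.458] rss=0.595

Stack each dimension's contribution:
  +A: nom +6.300 → Σnom=6.300; wc +0.280/-0.160 → slack +0.280/-0.160; half-tol=0.220, Σhalf²=0.048400
  -B: nom -46.200 → Σnom=-39.900; wc +0.264/-0.085 → slack +0.544/-0.245; half-tol=0.175, Σhalf²=0.078850
  +C: nom +30.500 → Σnom=-9.400; wc +0.450/-0.100 → slack +0.994/-0.345; half-tol=0.275, Σhalf²=0.154475
  +D: nom +5.200 → Σnom=-4.200; wc +0.154/-0.200 → slack +1.148/-0.545; half-tol=0.177, Σhalf²=0.185804
  +E: nom +12.100 → Σnom=7.900; wc +0.410/-0.410 → slack +1.558/-0.955; half-tol=0.410, Σhalf²=0.353904
Nominal = 7.900. Worst-case = [7.900 - 0.955, 7.900 + 1.558] = [6.945, 9.458]. RSS = √0.353904 = 0.595.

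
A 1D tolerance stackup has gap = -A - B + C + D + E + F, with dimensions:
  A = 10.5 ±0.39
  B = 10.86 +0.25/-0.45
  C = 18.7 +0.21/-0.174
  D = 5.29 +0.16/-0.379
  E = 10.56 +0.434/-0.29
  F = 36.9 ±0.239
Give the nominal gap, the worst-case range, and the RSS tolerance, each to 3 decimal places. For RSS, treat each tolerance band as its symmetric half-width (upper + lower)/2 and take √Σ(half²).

Stack each dimension's contribution:
  -A: nom -10.500 → Σnom=-10.500; wc +0.390/-0.390 → slack +0.390/-0.390; half-tol=0.390, Σhalf²=0.152100
  -B: nom -10.860 → Σnom=-21.360; wc +0.450/-0.250 → slack +0.840/-0.640; half-tol=0.350, Σhalf²=0.274600
  +C: nom +18.700 → Σnom=-2.660; wc +0.210/-0.174 → slack +1.050/-0.814; half-tol=0.192, Σhalf²=0.311464
  +D: nom +5.290 → Σnom=2.630; wc +0.160/-0.379 → slack +1.210/-1.193; half-tol=0.270, Σhalf²=0.384094
  +E: nom +10.560 → Σnom=13.190; wc +0.434/-0.290 → slack +1.644/-1.483; half-tol=0.362, Σhalf²=0.515138
  +F: nom +36.900 → Σnom=50.090; wc +0.239/-0.239 → slack +1.883/-1.722; half-tol=0.239, Σhalf²=0.572259
Nominal = 50.090. Worst-case = [50.090 - 1.722, 50.090 + 1.883] = [48.368, 51.973]. RSS = √0.572259 = 0.756.

nominal=50.090 wc=[48.368,51.973] rss=0.756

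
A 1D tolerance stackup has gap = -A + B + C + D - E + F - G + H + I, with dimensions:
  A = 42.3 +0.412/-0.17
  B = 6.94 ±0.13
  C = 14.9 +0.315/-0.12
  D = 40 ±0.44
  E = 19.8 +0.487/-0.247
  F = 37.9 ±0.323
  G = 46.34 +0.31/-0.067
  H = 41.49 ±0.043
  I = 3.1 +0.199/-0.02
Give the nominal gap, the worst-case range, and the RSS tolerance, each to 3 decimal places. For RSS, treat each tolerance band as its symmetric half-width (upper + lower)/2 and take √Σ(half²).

Stack each dimension's contribution:
  -A: nom -42.300 → Σnom=-42.300; wc +0.170/-0.412 → slack +0.170/-0.412; half-tol=0.291, Σhalf²=0.084681
  +B: nom +6.940 → Σnom=-35.360; wc +0.130/-0.130 → slack +0.300/-0.542; half-tol=0.130, Σhalf²=0.101581
  +C: nom +14.900 → Σnom=-20.460; wc +0.315/-0.120 → slack +0.615/-0.662; half-tol=0.217, Σhalf²=0.148887
  +D: nom +40.000 → Σnom=19.540; wc +0.440/-0.440 → slack +1.055/-1.102; half-tol=0.440, Σhalf²=0.342487
  -E: nom -19.800 → Σnom=-0.260; wc +0.247/-0.487 → slack +1.302/-1.589; half-tol=0.367, Σhalf²=0.477176
  +F: nom +37.900 → Σnom=37.640; wc +0.323/-0.323 → slack +1.625/-1.912; half-tol=0.323, Σhalf²=0.581505
  -G: nom -46.340 → Σnom=-8.700; wc +0.067/-0.310 → slack +1.692/-2.222; half-tol=0.189, Σhalf²=0.617038
  +H: nom +41.490 → Σnom=32.790; wc +0.043/-0.043 → slack +1.735/-2.265; half-tol=0.043, Σhalf²=0.618887
  +I: nom +3.100 → Σnom=35.890; wc +0.199/-0.020 → slack +1.934/-2.285; half-tol=0.110, Σhalf²=0.630877
Nominal = 35.890. Worst-case = [35.890 - 2.285, 35.890 + 1.934] = [33.605, 37.824]. RSS = √0.630877 = 0.794.

nominal=35.890 wc=[33.605,37.824] rss=0.794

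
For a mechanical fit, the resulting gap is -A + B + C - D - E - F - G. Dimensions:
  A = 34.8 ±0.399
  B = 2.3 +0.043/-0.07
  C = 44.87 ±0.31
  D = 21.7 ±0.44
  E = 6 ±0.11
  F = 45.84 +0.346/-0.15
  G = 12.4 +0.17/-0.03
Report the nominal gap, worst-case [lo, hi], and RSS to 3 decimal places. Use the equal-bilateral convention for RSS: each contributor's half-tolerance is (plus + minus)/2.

Stack each dimension's contribution:
  -A: nom -34.800 → Σnom=-34.800; wc +0.399/-0.399 → slack +0.399/-0.399; half-tol=0.399, Σhalf²=0.159201
  +B: nom +2.300 → Σnom=-32.500; wc +0.043/-0.070 → slack +0.442/-0.469; half-tol=0.057, Σhalf²=0.162393
  +C: nom +44.870 → Σnom=12.370; wc +0.310/-0.310 → slack +0.752/-0.779; half-tol=0.310, Σhalf²=0.258493
  -D: nom -21.700 → Σnom=-9.330; wc +0.440/-0.440 → slack +1.192/-1.219; half-tol=0.440, Σhalf²=0.452093
  -E: nom -6.000 → Σnom=-15.330; wc +0.110/-0.110 → slack +1.302/-1.329; half-tol=0.110, Σhalf²=0.464193
  -F: nom -45.840 → Σnom=-61.170; wc +0.150/-0.346 → slack +1.452/-1.675; half-tol=0.248, Σhalf²=0.525697
  -G: nom -12.400 → Σnom=-73.570; wc +0.030/-0.170 → slack +1.482/-1.845; half-tol=0.100, Σhalf²=0.535697
Nominal = -73.570. Worst-case = [-73.570 - 1.845, -73.570 + 1.482] = [-75.415, -72.088]. RSS = √0.535697 = 0.732.

nominal=-73.570 wc=[-75.415,-72.088] rss=0.732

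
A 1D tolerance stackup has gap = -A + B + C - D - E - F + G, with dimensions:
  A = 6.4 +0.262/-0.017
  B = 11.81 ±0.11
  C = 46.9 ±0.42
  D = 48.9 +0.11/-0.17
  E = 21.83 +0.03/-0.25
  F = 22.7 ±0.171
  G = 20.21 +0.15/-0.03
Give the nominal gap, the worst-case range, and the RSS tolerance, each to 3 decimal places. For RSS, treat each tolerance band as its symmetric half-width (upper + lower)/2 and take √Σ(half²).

nominal=-20.910 wc=[-22.043,-19.622] rss=0.533

Stack each dimension's contribution:
  -A: nom -6.400 → Σnom=-6.400; wc +0.017/-0.262 → slack +0.017/-0.262; half-tol=0.140, Σhalf²=0.019460
  +B: nom +11.810 → Σnom=5.410; wc +0.110/-0.110 → slack +0.127/-0.372; half-tol=0.110, Σhalf²=0.031560
  +C: nom +46.900 → Σnom=52.310; wc +0.420/-0.420 → slack +0.547/-0.792; half-tol=0.420, Σhalf²=0.207960
  -D: nom -48.900 → Σnom=3.410; wc +0.170/-0.110 → slack +0.717/-0.902; half-tol=0.140, Σhalf²=0.227560
  -E: nom -21.830 → Σnom=-18.420; wc +0.250/-0.030 → slack +0.967/-0.932; half-tol=0.140, Σhalf²=0.247160
  -F: nom -22.700 → Σnom=-41.120; wc +0.171/-0.171 → slack +1.138/-1.103; half-tol=0.171, Σhalf²=0.276401
  +G: nom +20.210 → Σnom=-20.910; wc +0.150/-0.030 → slack +1.288/-1.133; half-tol=0.090, Σhalf²=0.284501
Nominal = -20.910. Worst-case = [-20.910 - 1.133, -20.910 + 1.288] = [-22.043, -19.622]. RSS = √0.284501 = 0.533.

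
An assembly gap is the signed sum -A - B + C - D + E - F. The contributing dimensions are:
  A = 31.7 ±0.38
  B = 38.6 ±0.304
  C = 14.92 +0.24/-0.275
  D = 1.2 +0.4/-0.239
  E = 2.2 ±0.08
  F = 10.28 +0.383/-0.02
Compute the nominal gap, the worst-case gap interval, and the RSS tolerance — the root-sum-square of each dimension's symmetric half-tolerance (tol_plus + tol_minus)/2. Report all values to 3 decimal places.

Stack each dimension's contribution:
  -A: nom -31.700 → Σnom=-31.700; wc +0.380/-0.380 → slack +0.380/-0.380; half-tol=0.380, Σhalf²=0.144400
  -B: nom -38.600 → Σnom=-70.300; wc +0.304/-0.304 → slack +0.684/-0.684; half-tol=0.304, Σhalf²=0.236816
  +C: nom +14.920 → Σnom=-55.380; wc +0.240/-0.275 → slack +0.924/-0.959; half-tol=0.258, Σhalf²=0.303122
  -D: nom -1.200 → Σnom=-56.580; wc +0.239/-0.400 → slack +1.163/-1.359; half-tol=0.320, Σhalf²=0.405202
  +E: nom +2.200 → Σnom=-54.380; wc +0.080/-0.080 → slack +1.243/-1.439; half-tol=0.080, Σhalf²=0.411602
  -F: nom -10.280 → Σnom=-64.660; wc +0.020/-0.383 → slack +1.263/-1.822; half-tol=0.202, Σhalf²=0.452205
Nominal = -64.660. Worst-case = [-64.660 - 1.822, -64.660 + 1.263] = [-66.482, -63.397]. RSS = √0.452205 = 0.672.

nominal=-64.660 wc=[-66.482,-63.397] rss=0.672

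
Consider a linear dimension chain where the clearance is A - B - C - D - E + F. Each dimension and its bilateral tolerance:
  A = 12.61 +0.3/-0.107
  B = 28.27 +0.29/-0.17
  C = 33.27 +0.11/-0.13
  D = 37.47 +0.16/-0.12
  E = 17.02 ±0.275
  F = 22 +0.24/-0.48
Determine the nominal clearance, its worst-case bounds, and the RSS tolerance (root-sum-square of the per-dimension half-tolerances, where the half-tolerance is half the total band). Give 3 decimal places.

Stack each dimension's contribution:
  +A: nom +12.610 → Σnom=12.610; wc +0.300/-0.107 → slack +0.300/-0.107; half-tol=0.203, Σhalf²=0.041412
  -B: nom -28.270 → Σnom=-15.660; wc +0.170/-0.290 → slack +0.470/-0.397; half-tol=0.230, Σhalf²=0.094312
  -C: nom -33.270 → Σnom=-48.930; wc +0.130/-0.110 → slack +0.600/-0.507; half-tol=0.120, Σhalf²=0.108712
  -D: nom -37.470 → Σnom=-86.400; wc +0.120/-0.160 → slack +0.720/-0.667; half-tol=0.140, Σhalf²=0.128312
  -E: nom -17.020 → Σnom=-103.420; wc +0.275/-0.275 → slack +0.995/-0.942; half-tol=0.275, Σhalf²=0.203937
  +F: nom +22.000 → Σnom=-81.420; wc +0.240/-0.480 → slack +1.235/-1.422; half-tol=0.360, Σhalf²=0.333537
Nominal = -81.420. Worst-case = [-81.420 - 1.422, -81.420 + 1.235] = [-82.842, -80.185]. RSS = √0.333537 = 0.578.

nominal=-81.420 wc=[-82.842,-80.185] rss=0.578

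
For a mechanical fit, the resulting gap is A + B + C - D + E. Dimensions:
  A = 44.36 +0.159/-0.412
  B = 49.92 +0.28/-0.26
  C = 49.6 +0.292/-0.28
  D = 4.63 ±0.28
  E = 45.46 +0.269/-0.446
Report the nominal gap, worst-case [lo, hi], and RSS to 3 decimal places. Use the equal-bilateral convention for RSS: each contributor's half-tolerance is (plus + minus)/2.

nominal=184.710 wc=[183.032,185.990] rss=0.665

Stack each dimension's contribution:
  +A: nom +44.360 → Σnom=44.360; wc +0.159/-0.412 → slack +0.159/-0.412; half-tol=0.285, Σhalf²=0.081510
  +B: nom +49.920 → Σnom=94.280; wc +0.280/-0.260 → slack +0.439/-0.672; half-tol=0.270, Σhalf²=0.154410
  +C: nom +49.600 → Σnom=143.880; wc +0.292/-0.280 → slack +0.731/-0.952; half-tol=0.286, Σhalf²=0.236206
  -D: nom -4.630 → Σnom=139.250; wc +0.280/-0.280 → slack +1.011/-1.232; half-tol=0.280, Σhalf²=0.314606
  +E: nom +45.460 → Σnom=184.710; wc +0.269/-0.446 → slack +1.280/-1.678; half-tol=0.358, Σhalf²=0.442413
Nominal = 184.710. Worst-case = [184.710 - 1.678, 184.710 + 1.280] = [183.032, 185.990]. RSS = √0.442413 = 0.665.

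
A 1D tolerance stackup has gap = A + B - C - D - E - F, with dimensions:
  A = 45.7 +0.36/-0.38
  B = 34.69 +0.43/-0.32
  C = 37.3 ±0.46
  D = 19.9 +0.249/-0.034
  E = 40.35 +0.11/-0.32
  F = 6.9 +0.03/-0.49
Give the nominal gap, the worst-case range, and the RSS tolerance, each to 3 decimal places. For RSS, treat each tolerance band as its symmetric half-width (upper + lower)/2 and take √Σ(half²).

Stack each dimension's contribution:
  +A: nom +45.700 → Σnom=45.700; wc +0.360/-0.380 → slack +0.360/-0.380; half-tol=0.370, Σhalf²=0.136900
  +B: nom +34.690 → Σnom=80.390; wc +0.430/-0.320 → slack +0.790/-0.700; half-tol=0.375, Σhalf²=0.277525
  -C: nom -37.300 → Σnom=43.090; wc +0.460/-0.460 → slack +1.250/-1.160; half-tol=0.460, Σhalf²=0.489125
  -D: nom -19.900 → Σnom=23.190; wc +0.034/-0.249 → slack +1.284/-1.409; half-tol=0.142, Σhalf²=0.509147
  -E: nom -40.350 → Σnom=-17.160; wc +0.320/-0.110 → slack +1.604/-1.519; half-tol=0.215, Σhalf²=0.555372
  -F: nom -6.900 → Σnom=-24.060; wc +0.490/-0.030 → slack +2.094/-1.549; half-tol=0.260, Σhalf²=0.622972
Nominal = -24.060. Worst-case = [-24.060 - 1.549, -24.060 + 2.094] = [-25.609, -21.966]. RSS = √0.622972 = 0.789.

nominal=-24.060 wc=[-25.609,-21.966] rss=0.789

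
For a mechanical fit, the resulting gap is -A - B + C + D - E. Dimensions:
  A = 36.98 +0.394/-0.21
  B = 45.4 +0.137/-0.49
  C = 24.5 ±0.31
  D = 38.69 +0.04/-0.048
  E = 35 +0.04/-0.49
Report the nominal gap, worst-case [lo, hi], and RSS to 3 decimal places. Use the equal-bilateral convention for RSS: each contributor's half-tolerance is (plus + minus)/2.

Stack each dimension's contribution:
  -A: nom -36.980 → Σnom=-36.980; wc +0.210/-0.394 → slack +0.210/-0.394; half-tol=0.302, Σhalf²=0.091204
  -B: nom -45.400 → Σnom=-82.380; wc +0.490/-0.137 → slack +0.700/-0.531; half-tol=0.314, Σhalf²=0.189486
  +C: nom +24.500 → Σnom=-57.880; wc +0.310/-0.310 → slack +1.010/-0.841; half-tol=0.310, Σhalf²=0.285586
  +D: nom +38.690 → Σnom=-19.190; wc +0.040/-0.048 → slack +1.050/-0.889; half-tol=0.044, Σhalf²=0.287522
  -E: nom -35.000 → Σnom=-54.190; wc +0.490/-0.040 → slack +1.540/-0.929; half-tol=0.265, Σhalf²=0.357747
Nominal = -54.190. Worst-case = [-54.190 - 0.929, -54.190 + 1.540] = [-55.119, -52.650]. RSS = √0.357747 = 0.598.

nominal=-54.190 wc=[-55.119,-52.650] rss=0.598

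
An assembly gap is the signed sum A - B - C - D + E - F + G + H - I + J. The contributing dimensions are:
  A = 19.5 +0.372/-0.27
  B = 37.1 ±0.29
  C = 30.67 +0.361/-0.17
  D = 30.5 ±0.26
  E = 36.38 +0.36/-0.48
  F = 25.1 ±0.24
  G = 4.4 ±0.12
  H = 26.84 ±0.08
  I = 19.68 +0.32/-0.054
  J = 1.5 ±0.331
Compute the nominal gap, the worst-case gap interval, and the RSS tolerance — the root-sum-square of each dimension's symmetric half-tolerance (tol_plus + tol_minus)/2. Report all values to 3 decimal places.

nominal=-54.430 wc=[-57.182,-52.153] rss=0.851

Stack each dimension's contribution:
  +A: nom +19.500 → Σnom=19.500; wc +0.372/-0.270 → slack +0.372/-0.270; half-tol=0.321, Σhalf²=0.103041
  -B: nom -37.100 → Σnom=-17.600; wc +0.290/-0.290 → slack +0.662/-0.560; half-tol=0.290, Σhalf²=0.187141
  -C: nom -30.670 → Σnom=-48.270; wc +0.170/-0.361 → slack +0.832/-0.921; half-tol=0.266, Σhalf²=0.257631
  -D: nom -30.500 → Σnom=-78.770; wc +0.260/-0.260 → slack +1.092/-1.181; half-tol=0.260, Σhalf²=0.325231
  +E: nom +36.380 → Σnom=-42.390; wc +0.360/-0.480 → slack +1.452/-1.661; half-tol=0.420, Σhalf²=0.501631
  -F: nom -25.100 → Σnom=-67.490; wc +0.240/-0.240 → slack +1.692/-1.901; half-tol=0.240, Σhalf²=0.559231
  +G: nom +4.400 → Σnom=-63.090; wc +0.120/-0.120 → slack +1.812/-2.021; half-tol=0.120, Σhalf²=0.573631
  +H: nom +26.840 → Σnom=-36.250; wc +0.080/-0.080 → slack +1.892/-2.101; half-tol=0.080, Σhalf²=0.580031
  -I: nom -19.680 → Σnom=-55.930; wc +0.054/-0.320 → slack +1.946/-2.421; half-tol=0.187, Σhalf²=0.615000
  +J: nom +1.500 → Σnom=-54.430; wc +0.331/-0.331 → slack +2.277/-2.752; half-tol=0.331, Σhalf²=0.724561
Nominal = -54.430. Worst-case = [-54.430 - 2.752, -54.430 + 2.277] = [-57.182, -52.153]. RSS = √0.724561 = 0.851.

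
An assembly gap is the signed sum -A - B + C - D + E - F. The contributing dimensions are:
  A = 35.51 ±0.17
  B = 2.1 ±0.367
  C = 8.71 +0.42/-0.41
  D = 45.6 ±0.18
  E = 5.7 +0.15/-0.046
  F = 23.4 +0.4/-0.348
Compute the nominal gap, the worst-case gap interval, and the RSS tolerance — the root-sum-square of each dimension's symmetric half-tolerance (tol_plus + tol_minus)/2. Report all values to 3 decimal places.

Stack each dimension's contribution:
  -A: nom -35.510 → Σnom=-35.510; wc +0.170/-0.170 → slack +0.170/-0.170; half-tol=0.170, Σhalf²=0.028900
  -B: nom -2.100 → Σnom=-37.610; wc +0.367/-0.367 → slack +0.537/-0.537; half-tol=0.367, Σhalf²=0.163589
  +C: nom +8.710 → Σnom=-28.900; wc +0.420/-0.410 → slack +0.957/-0.947; half-tol=0.415, Σhalf²=0.335814
  -D: nom -45.600 → Σnom=-74.500; wc +0.180/-0.180 → slack +1.137/-1.127; half-tol=0.180, Σhalf²=0.368214
  +E: nom +5.700 → Σnom=-68.800; wc +0.150/-0.046 → slack +1.287/-1.173; half-tol=0.098, Σhalf²=0.377818
  -F: nom -23.400 → Σnom=-92.200; wc +0.348/-0.400 → slack +1.635/-1.573; half-tol=0.374, Σhalf²=0.517694
Nominal = -92.200. Worst-case = [-92.200 - 1.573, -92.200 + 1.635] = [-93.773, -90.565]. RSS = √0.517694 = 0.720.

nominal=-92.200 wc=[-93.773,-90.565] rss=0.720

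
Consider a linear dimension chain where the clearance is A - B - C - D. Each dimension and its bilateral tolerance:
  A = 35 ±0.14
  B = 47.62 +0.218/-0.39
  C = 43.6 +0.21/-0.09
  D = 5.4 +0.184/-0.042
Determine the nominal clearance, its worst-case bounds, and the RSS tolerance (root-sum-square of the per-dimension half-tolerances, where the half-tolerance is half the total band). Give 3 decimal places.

Stack each dimension's contribution:
  +A: nom +35.000 → Σnom=35.000; wc +0.140/-0.140 → slack +0.140/-0.140; half-tol=0.140, Σhalf²=0.019600
  -B: nom -47.620 → Σnom=-12.620; wc +0.390/-0.218 → slack +0.530/-0.358; half-tol=0.304, Σhalf²=0.112016
  -C: nom -43.600 → Σnom=-56.220; wc +0.090/-0.210 → slack +0.620/-0.568; half-tol=0.150, Σhalf²=0.134516
  -D: nom -5.400 → Σnom=-61.620; wc +0.042/-0.184 → slack +0.662/-0.752; half-tol=0.113, Σhalf²=0.147285
Nominal = -61.620. Worst-case = [-61.620 - 0.752, -61.620 + 0.662] = [-62.372, -60.958]. RSS = √0.147285 = 0.384.

nominal=-61.620 wc=[-62.372,-60.958] rss=0.384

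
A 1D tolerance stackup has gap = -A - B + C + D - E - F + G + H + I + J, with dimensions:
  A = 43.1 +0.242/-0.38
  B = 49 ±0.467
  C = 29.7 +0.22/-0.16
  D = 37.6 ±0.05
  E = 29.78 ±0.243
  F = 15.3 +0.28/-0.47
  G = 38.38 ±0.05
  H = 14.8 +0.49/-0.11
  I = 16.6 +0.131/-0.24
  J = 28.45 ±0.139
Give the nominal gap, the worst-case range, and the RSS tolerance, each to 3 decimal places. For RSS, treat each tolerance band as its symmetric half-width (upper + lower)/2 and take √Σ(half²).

Stack each dimension's contribution:
  -A: nom -43.100 → Σnom=-43.100; wc +0.380/-0.242 → slack +0.380/-0.242; half-tol=0.311, Σhalf²=0.096721
  -B: nom -49.000 → Σnom=-92.100; wc +0.467/-0.467 → slack +0.847/-0.709; half-tol=0.467, Σhalf²=0.314810
  +C: nom +29.700 → Σnom=-62.400; wc +0.220/-0.160 → slack +1.067/-0.869; half-tol=0.190, Σhalf²=0.350910
  +D: nom +37.600 → Σnom=-24.800; wc +0.050/-0.050 → slack +1.117/-0.919; half-tol=0.050, Σhalf²=0.353410
  -E: nom -29.780 → Σnom=-54.580; wc +0.243/-0.243 → slack +1.360/-1.162; half-tol=0.243, Σhalf²=0.412459
  -F: nom -15.300 → Σnom=-69.880; wc +0.470/-0.280 → slack +1.830/-1.442; half-tol=0.375, Σhalf²=0.553084
  +G: nom +38.380 → Σnom=-31.500; wc +0.050/-0.050 → slack +1.880/-1.492; half-tol=0.050, Σhalf²=0.555584
  +H: nom +14.800 → Σnom=-16.700; wc +0.490/-0.110 → slack +2.370/-1.602; half-tol=0.300, Σhalf²=0.645584
  +I: nom +16.600 → Σnom=-0.100; wc +0.131/-0.240 → slack +2.501/-1.842; half-tol=0.185, Σhalf²=0.679994
  +J: nom +28.450 → Σnom=28.350; wc +0.139/-0.139 → slack +2.640/-1.981; half-tol=0.139, Σhalf²=0.699315
Nominal = 28.350. Worst-case = [28.350 - 1.981, 28.350 + 2.640] = [26.369, 30.990]. RSS = √0.699315 = 0.836.

nominal=28.350 wc=[26.369,30.990] rss=0.836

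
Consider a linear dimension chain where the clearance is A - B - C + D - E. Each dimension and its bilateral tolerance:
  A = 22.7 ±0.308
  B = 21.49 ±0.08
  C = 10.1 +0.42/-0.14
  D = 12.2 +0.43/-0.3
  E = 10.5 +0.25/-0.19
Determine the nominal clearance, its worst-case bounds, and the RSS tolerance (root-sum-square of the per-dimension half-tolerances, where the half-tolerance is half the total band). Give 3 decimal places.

nominal=-7.190 wc=[-8.548,-6.042] rss=0.601

Stack each dimension's contribution:
  +A: nom +22.700 → Σnom=22.700; wc +0.308/-0.308 → slack +0.308/-0.308; half-tol=0.308, Σhalf²=0.094864
  -B: nom -21.490 → Σnom=1.210; wc +0.080/-0.080 → slack +0.388/-0.388; half-tol=0.080, Σhalf²=0.101264
  -C: nom -10.100 → Σnom=-8.890; wc +0.140/-0.420 → slack +0.528/-0.808; half-tol=0.280, Σhalf²=0.179664
  +D: nom +12.200 → Σnom=3.310; wc +0.430/-0.300 → slack +0.958/-1.108; half-tol=0.365, Σhalf²=0.312889
  -E: nom -10.500 → Σnom=-7.190; wc +0.190/-0.250 → slack +1.148/-1.358; half-tol=0.220, Σhalf²=0.361289
Nominal = -7.190. Worst-case = [-7.190 - 1.358, -7.190 + 1.148] = [-8.548, -6.042]. RSS = √0.361289 = 0.601.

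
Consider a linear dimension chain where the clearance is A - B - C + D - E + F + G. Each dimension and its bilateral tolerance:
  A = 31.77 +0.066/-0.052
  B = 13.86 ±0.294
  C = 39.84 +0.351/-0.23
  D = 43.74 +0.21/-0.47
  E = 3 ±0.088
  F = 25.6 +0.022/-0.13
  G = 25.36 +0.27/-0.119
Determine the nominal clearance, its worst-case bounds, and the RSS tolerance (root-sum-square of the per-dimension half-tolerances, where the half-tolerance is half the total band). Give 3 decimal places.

nominal=69.770 wc=[68.266,70.950] rss=0.584

Stack each dimension's contribution:
  +A: nom +31.770 → Σnom=31.770; wc +0.066/-0.052 → slack +0.066/-0.052; half-tol=0.059, Σhalf²=0.003481
  -B: nom -13.860 → Σnom=17.910; wc +0.294/-0.294 → slack +0.360/-0.346; half-tol=0.294, Σhalf²=0.089917
  -C: nom -39.840 → Σnom=-21.930; wc +0.230/-0.351 → slack +0.590/-0.697; half-tol=0.290, Σhalf²=0.174307
  +D: nom +43.740 → Σnom=21.810; wc +0.210/-0.470 → slack +0.800/-1.167; half-tol=0.340, Σhalf²=0.289907
  -E: nom -3.000 → Σnom=18.810; wc +0.088/-0.088 → slack +0.888/-1.255; half-tol=0.088, Σhalf²=0.297651
  +F: nom +25.600 → Σnom=44.410; wc +0.022/-0.130 → slack +0.910/-1.385; half-tol=0.076, Σhalf²=0.303427
  +G: nom +25.360 → Σnom=69.770; wc +0.270/-0.119 → slack +1.180/-1.504; half-tol=0.195, Σhalf²=0.341257
Nominal = 69.770. Worst-case = [69.770 - 1.504, 69.770 + 1.180] = [68.266, 70.950]. RSS = √0.341257 = 0.584.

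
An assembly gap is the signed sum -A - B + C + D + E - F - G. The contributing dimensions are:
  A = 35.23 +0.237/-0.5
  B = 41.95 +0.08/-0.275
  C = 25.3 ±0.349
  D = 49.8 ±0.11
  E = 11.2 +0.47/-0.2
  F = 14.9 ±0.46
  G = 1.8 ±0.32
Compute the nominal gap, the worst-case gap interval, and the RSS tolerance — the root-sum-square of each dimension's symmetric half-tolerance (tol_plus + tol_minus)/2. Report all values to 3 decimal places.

Stack each dimension's contribution:
  -A: nom -35.230 → Σnom=-35.230; wc +0.500/-0.237 → slack +0.500/-0.237; half-tol=0.368, Σhalf²=0.135792
  -B: nom -41.950 → Σnom=-77.180; wc +0.275/-0.080 → slack +0.775/-0.317; half-tol=0.178, Σhalf²=0.167299
  +C: nom +25.300 → Σnom=-51.880; wc +0.349/-0.349 → slack +1.124/-0.666; half-tol=0.349, Σhalf²=0.289100
  +D: nom +49.800 → Σnom=-2.080; wc +0.110/-0.110 → slack +1.234/-0.776; half-tol=0.110, Σhalf²=0.301200
  +E: nom +11.200 → Σnom=9.120; wc +0.470/-0.200 → slack +1.704/-0.976; half-tol=0.335, Σhalf²=0.413424
  -F: nom -14.900 → Σnom=-5.780; wc +0.460/-0.460 → slack +2.164/-1.436; half-tol=0.460, Σhalf²=0.625024
  -G: nom -1.800 → Σnom=-7.580; wc +0.320/-0.320 → slack +2.484/-1.756; half-tol=0.320, Σhalf²=0.727425
Nominal = -7.580. Worst-case = [-7.580 - 1.756, -7.580 + 2.484] = [-9.336, -5.096]. RSS = √0.727425 = 0.853.

nominal=-7.580 wc=[-9.336,-5.096] rss=0.853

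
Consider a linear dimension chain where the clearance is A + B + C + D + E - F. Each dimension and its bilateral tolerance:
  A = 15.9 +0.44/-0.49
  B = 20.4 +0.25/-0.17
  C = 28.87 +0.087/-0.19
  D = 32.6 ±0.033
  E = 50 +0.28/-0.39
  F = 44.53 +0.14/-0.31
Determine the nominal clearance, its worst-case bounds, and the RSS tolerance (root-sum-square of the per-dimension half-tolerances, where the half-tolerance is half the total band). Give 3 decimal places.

nominal=103.240 wc=[101.827,104.640] rss=0.666

Stack each dimension's contribution:
  +A: nom +15.900 → Σnom=15.900; wc +0.440/-0.490 → slack +0.440/-0.490; half-tol=0.465, Σhalf²=0.216225
  +B: nom +20.400 → Σnom=36.300; wc +0.250/-0.170 → slack +0.690/-0.660; half-tol=0.210, Σhalf²=0.260325
  +C: nom +28.870 → Σnom=65.170; wc +0.087/-0.190 → slack +0.777/-0.850; half-tol=0.139, Σhalf²=0.279507
  +D: nom +32.600 → Σnom=97.770; wc +0.033/-0.033 → slack +0.810/-0.883; half-tol=0.033, Σhalf²=0.280596
  +E: nom +50.000 → Σnom=147.770; wc +0.280/-0.390 → slack +1.090/-1.273; half-tol=0.335, Σhalf²=0.392821
  -F: nom -44.530 → Σnom=103.240; wc +0.310/-0.140 → slack +1.400/-1.413; half-tol=0.225, Σhalf²=0.443446
Nominal = 103.240. Worst-case = [103.240 - 1.413, 103.240 + 1.400] = [101.827, 104.640]. RSS = √0.443446 = 0.666.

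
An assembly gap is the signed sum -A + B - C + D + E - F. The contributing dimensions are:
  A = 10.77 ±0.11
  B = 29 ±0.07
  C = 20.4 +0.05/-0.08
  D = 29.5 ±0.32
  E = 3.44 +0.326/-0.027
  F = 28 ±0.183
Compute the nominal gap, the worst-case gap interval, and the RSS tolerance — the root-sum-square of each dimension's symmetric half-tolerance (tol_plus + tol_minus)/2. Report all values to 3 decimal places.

Stack each dimension's contribution:
  -A: nom -10.770 → Σnom=-10.770; wc +0.110/-0.110 → slack +0.110/-0.110; half-tol=0.110, Σhalf²=0.012100
  +B: nom +29.000 → Σnom=18.230; wc +0.070/-0.070 → slack +0.180/-0.180; half-tol=0.070, Σhalf²=0.017000
  -C: nom -20.400 → Σnom=-2.170; wc +0.080/-0.050 → slack +0.260/-0.230; half-tol=0.065, Σhalf²=0.021225
  +D: nom +29.500 → Σnom=27.330; wc +0.320/-0.320 → slack +0.580/-0.550; half-tol=0.320, Σhalf²=0.123625
  +E: nom +3.440 → Σnom=30.770; wc +0.326/-0.027 → slack +0.906/-0.577; half-tol=0.177, Σhalf²=0.154777
  -F: nom -28.000 → Σnom=2.770; wc +0.183/-0.183 → slack +1.089/-0.760; half-tol=0.183, Σhalf²=0.188266
Nominal = 2.770. Worst-case = [2.770 - 0.760, 2.770 + 1.089] = [2.010, 3.859]. RSS = √0.188266 = 0.434.

nominal=2.770 wc=[2.010,3.859] rss=0.434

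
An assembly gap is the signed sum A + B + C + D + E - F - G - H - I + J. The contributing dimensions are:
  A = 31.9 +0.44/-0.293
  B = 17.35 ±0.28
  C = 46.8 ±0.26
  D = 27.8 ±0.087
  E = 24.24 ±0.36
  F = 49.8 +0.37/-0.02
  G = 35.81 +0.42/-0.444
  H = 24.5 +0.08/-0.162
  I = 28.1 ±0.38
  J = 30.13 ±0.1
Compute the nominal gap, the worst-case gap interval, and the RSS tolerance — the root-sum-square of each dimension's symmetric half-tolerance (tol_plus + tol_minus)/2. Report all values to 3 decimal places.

nominal=40.010 wc=[37.380,42.543] rss=0.901

Stack each dimension's contribution:
  +A: nom +31.900 → Σnom=31.900; wc +0.440/-0.293 → slack +0.440/-0.293; half-tol=0.366, Σhalf²=0.134322
  +B: nom +17.350 → Σnom=49.250; wc +0.280/-0.280 → slack +0.720/-0.573; half-tol=0.280, Σhalf²=0.212722
  +C: nom +46.800 → Σnom=96.050; wc +0.260/-0.260 → slack +0.980/-0.833; half-tol=0.260, Σhalf²=0.280322
  +D: nom +27.800 → Σnom=123.850; wc +0.087/-0.087 → slack +1.067/-0.920; half-tol=0.087, Σhalf²=0.287891
  +E: nom +24.240 → Σnom=148.090; wc +0.360/-0.360 → slack +1.427/-1.280; half-tol=0.360, Σhalf²=0.417491
  -F: nom -49.800 → Σnom=98.290; wc +0.020/-0.370 → slack +1.447/-1.650; half-tol=0.195, Σhalf²=0.455516
  -G: nom -35.810 → Σnom=62.480; wc +0.444/-0.420 → slack +1.891/-2.070; half-tol=0.432, Σhalf²=0.642140
  -H: nom -24.500 → Σnom=37.980; wc +0.162/-0.080 → slack +2.053/-2.150; half-tol=0.121, Σhalf²=0.656781
  -I: nom -28.100 → Σnom=9.880; wc +0.380/-0.380 → slack +2.433/-2.530; half-tol=0.380, Σhalf²=0.801181
  +J: nom +30.130 → Σnom=40.010; wc +0.100/-0.100 → slack +2.533/-2.630; half-tol=0.100, Σhalf²=0.811181
Nominal = 40.010. Worst-case = [40.010 - 2.630, 40.010 + 2.533] = [37.380, 42.543]. RSS = √0.811181 = 0.901.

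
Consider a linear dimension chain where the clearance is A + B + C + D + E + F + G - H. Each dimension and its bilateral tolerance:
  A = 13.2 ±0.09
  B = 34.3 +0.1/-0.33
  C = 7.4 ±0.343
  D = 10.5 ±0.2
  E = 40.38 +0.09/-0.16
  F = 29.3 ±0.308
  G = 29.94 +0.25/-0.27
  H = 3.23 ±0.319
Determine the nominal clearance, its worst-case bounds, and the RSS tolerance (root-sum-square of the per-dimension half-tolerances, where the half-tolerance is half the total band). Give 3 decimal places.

nominal=161.790 wc=[159.770,163.490] rss=0.701

Stack each dimension's contribution:
  +A: nom +13.200 → Σnom=13.200; wc +0.090/-0.090 → slack +0.090/-0.090; half-tol=0.090, Σhalf²=0.008100
  +B: nom +34.300 → Σnom=47.500; wc +0.100/-0.330 → slack +0.190/-0.420; half-tol=0.215, Σhalf²=0.054325
  +C: nom +7.400 → Σnom=54.900; wc +0.343/-0.343 → slack +0.533/-0.763; half-tol=0.343, Σhalf²=0.171974
  +D: nom +10.500 → Σnom=65.400; wc +0.200/-0.200 → slack +0.733/-0.963; half-tol=0.200, Σhalf²=0.211974
  +E: nom +40.380 → Σnom=105.780; wc +0.090/-0.160 → slack +0.823/-1.123; half-tol=0.125, Σhalf²=0.227599
  +F: nom +29.300 → Σnom=135.080; wc +0.308/-0.308 → slack +1.131/-1.431; half-tol=0.308, Σhalf²=0.322463
  +G: nom +29.940 → Σnom=165.020; wc +0.250/-0.270 → slack +1.381/-1.701; half-tol=0.260, Σhalf²=0.390063
  -H: nom -3.230 → Σnom=161.790; wc +0.319/-0.319 → slack +1.700/-2.020; half-tol=0.319, Σhalf²=0.491824
Nominal = 161.790. Worst-case = [161.790 - 2.020, 161.790 + 1.700] = [159.770, 163.490]. RSS = √0.491824 = 0.701.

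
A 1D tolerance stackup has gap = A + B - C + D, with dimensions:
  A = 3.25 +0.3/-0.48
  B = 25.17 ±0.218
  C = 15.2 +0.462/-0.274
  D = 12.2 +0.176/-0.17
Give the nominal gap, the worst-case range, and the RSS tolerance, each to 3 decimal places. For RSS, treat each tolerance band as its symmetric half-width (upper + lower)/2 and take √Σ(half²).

Stack each dimension's contribution:
  +A: nom +3.250 → Σnom=3.250; wc +0.300/-0.480 → slack +0.300/-0.480; half-tol=0.390, Σhalf²=0.152100
  +B: nom +25.170 → Σnom=28.420; wc +0.218/-0.218 → slack +0.518/-0.698; half-tol=0.218, Σhalf²=0.199624
  -C: nom -15.200 → Σnom=13.220; wc +0.274/-0.462 → slack +0.792/-1.160; half-tol=0.368, Σhalf²=0.335048
  +D: nom +12.200 → Σnom=25.420; wc +0.176/-0.170 → slack +0.968/-1.330; half-tol=0.173, Σhalf²=0.364977
Nominal = 25.420. Worst-case = [25.420 - 1.330, 25.420 + 0.968] = [24.090, 26.388]. RSS = √0.364977 = 0.604.

nominal=25.420 wc=[24.090,26.388] rss=0.604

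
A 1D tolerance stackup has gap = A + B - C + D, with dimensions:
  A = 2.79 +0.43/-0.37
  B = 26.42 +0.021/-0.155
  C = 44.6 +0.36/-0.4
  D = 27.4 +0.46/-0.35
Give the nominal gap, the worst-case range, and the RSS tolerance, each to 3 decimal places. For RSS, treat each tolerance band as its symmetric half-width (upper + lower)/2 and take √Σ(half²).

nominal=12.010 wc=[10.775,13.321] rss=0.690

Stack each dimension's contribution:
  +A: nom +2.790 → Σnom=2.790; wc +0.430/-0.370 → slack +0.430/-0.370; half-tol=0.400, Σhalf²=0.160000
  +B: nom +26.420 → Σnom=29.210; wc +0.021/-0.155 → slack +0.451/-0.525; half-tol=0.088, Σhalf²=0.167744
  -C: nom -44.600 → Σnom=-15.390; wc +0.400/-0.360 → slack +0.851/-0.885; half-tol=0.380, Σhalf²=0.312144
  +D: nom +27.400 → Σnom=12.010; wc +0.460/-0.350 → slack +1.311/-1.235; half-tol=0.405, Σhalf²=0.476169
Nominal = 12.010. Worst-case = [12.010 - 1.235, 12.010 + 1.311] = [10.775, 13.321]. RSS = √0.476169 = 0.690.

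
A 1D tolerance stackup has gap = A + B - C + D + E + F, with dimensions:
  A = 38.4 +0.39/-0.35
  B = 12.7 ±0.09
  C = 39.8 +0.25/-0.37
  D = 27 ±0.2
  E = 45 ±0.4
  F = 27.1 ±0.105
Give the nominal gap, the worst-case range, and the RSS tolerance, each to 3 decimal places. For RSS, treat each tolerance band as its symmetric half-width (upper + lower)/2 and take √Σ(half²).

Stack each dimension's contribution:
  +A: nom +38.400 → Σnom=38.400; wc +0.390/-0.350 → slack +0.390/-0.350; half-tol=0.370, Σhalf²=0.136900
  +B: nom +12.700 → Σnom=51.100; wc +0.090/-0.090 → slack +0.480/-0.440; half-tol=0.090, Σhalf²=0.145000
  -C: nom -39.800 → Σnom=11.300; wc +0.370/-0.250 → slack +0.850/-0.690; half-tol=0.310, Σhalf²=0.241100
  +D: nom +27.000 → Σnom=38.300; wc +0.200/-0.200 → slack +1.050/-0.890; half-tol=0.200, Σhalf²=0.281100
  +E: nom +45.000 → Σnom=83.300; wc +0.400/-0.400 → slack +1.450/-1.290; half-tol=0.400, Σhalf²=0.441100
  +F: nom +27.100 → Σnom=110.400; wc +0.105/-0.105 → slack +1.555/-1.395; half-tol=0.105, Σhalf²=0.452125
Nominal = 110.400. Worst-case = [110.400 - 1.395, 110.400 + 1.555] = [109.005, 111.955]. RSS = √0.452125 = 0.672.

nominal=110.400 wc=[109.005,111.955] rss=0.672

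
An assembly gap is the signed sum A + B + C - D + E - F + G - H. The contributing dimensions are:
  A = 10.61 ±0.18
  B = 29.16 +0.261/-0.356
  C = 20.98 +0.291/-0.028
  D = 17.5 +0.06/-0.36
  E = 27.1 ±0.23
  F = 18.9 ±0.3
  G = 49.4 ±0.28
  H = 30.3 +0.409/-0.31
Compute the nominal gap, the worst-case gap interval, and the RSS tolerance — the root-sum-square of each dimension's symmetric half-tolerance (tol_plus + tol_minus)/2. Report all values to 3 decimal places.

nominal=70.550 wc=[68.707,72.762] rss=0.740

Stack each dimension's contribution:
  +A: nom +10.610 → Σnom=10.610; wc +0.180/-0.180 → slack +0.180/-0.180; half-tol=0.180, Σhalf²=0.032400
  +B: nom +29.160 → Σnom=39.770; wc +0.261/-0.356 → slack +0.441/-0.536; half-tol=0.308, Σhalf²=0.127572
  +C: nom +20.980 → Σnom=60.750; wc +0.291/-0.028 → slack +0.732/-0.564; half-tol=0.160, Σhalf²=0.153012
  -D: nom -17.500 → Σnom=43.250; wc +0.360/-0.060 → slack +1.092/-0.624; half-tol=0.210, Σhalf²=0.197112
  +E: nom +27.100 → Σnom=70.350; wc +0.230/-0.230 → slack +1.322/-0.854; half-tol=0.230, Σhalf²=0.250012
  -F: nom -18.900 → Σnom=51.450; wc +0.300/-0.300 → slack +1.622/-1.154; half-tol=0.300, Σhalf²=0.340012
  +G: nom +49.400 → Σnom=100.850; wc +0.280/-0.280 → slack +1.902/-1.434; half-tol=0.280, Σhalf²=0.418412
  -H: nom -30.300 → Σnom=70.550; wc +0.310/-0.409 → slack +2.212/-1.843; half-tol=0.359, Σhalf²=0.547653
Nominal = 70.550. Worst-case = [70.550 - 1.843, 70.550 + 2.212] = [68.707, 72.762]. RSS = √0.547653 = 0.740.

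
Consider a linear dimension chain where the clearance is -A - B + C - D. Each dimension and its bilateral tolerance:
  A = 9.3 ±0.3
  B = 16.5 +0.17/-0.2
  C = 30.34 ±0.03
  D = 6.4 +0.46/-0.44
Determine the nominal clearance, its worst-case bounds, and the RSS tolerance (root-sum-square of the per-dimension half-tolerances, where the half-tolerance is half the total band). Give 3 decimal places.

nominal=-1.860 wc=[-2.820,-0.890] rss=0.572

Stack each dimension's contribution:
  -A: nom -9.300 → Σnom=-9.300; wc +0.300/-0.300 → slack +0.300/-0.300; half-tol=0.300, Σhalf²=0.090000
  -B: nom -16.500 → Σnom=-25.800; wc +0.200/-0.170 → slack +0.500/-0.470; half-tol=0.185, Σhalf²=0.124225
  +C: nom +30.340 → Σnom=4.540; wc +0.030/-0.030 → slack +0.530/-0.500; half-tol=0.030, Σhalf²=0.125125
  -D: nom -6.400 → Σnom=-1.860; wc +0.440/-0.460 → slack +0.970/-0.960; half-tol=0.450, Σhalf²=0.327625
Nominal = -1.860. Worst-case = [-1.860 - 0.960, -1.860 + 0.970] = [-2.820, -0.890]. RSS = √0.327625 = 0.572.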